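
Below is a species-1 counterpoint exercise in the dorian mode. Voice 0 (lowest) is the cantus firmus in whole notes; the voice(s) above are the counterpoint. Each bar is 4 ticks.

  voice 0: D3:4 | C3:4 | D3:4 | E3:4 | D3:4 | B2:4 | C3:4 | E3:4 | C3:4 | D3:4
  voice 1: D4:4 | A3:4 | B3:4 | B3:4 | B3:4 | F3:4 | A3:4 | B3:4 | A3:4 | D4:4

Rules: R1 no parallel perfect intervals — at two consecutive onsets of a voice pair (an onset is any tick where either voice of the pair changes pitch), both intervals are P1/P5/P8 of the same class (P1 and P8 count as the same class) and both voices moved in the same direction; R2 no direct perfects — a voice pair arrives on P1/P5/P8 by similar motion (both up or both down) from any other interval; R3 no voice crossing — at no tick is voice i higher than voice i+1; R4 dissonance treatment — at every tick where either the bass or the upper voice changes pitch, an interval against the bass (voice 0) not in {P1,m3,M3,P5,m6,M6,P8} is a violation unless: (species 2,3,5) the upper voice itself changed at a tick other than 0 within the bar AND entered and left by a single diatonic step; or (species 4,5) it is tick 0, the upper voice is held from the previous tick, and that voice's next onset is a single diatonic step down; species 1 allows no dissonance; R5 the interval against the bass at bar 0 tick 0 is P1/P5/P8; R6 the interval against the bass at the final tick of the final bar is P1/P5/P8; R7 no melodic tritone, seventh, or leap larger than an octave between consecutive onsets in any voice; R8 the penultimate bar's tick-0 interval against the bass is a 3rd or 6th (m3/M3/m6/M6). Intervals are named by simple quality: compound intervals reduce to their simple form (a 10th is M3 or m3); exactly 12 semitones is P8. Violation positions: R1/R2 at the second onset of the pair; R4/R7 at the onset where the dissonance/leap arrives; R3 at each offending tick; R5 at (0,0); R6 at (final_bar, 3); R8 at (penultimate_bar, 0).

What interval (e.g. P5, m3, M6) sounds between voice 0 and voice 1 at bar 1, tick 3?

M6

voice 0=C3 voice 1=A3 -> M6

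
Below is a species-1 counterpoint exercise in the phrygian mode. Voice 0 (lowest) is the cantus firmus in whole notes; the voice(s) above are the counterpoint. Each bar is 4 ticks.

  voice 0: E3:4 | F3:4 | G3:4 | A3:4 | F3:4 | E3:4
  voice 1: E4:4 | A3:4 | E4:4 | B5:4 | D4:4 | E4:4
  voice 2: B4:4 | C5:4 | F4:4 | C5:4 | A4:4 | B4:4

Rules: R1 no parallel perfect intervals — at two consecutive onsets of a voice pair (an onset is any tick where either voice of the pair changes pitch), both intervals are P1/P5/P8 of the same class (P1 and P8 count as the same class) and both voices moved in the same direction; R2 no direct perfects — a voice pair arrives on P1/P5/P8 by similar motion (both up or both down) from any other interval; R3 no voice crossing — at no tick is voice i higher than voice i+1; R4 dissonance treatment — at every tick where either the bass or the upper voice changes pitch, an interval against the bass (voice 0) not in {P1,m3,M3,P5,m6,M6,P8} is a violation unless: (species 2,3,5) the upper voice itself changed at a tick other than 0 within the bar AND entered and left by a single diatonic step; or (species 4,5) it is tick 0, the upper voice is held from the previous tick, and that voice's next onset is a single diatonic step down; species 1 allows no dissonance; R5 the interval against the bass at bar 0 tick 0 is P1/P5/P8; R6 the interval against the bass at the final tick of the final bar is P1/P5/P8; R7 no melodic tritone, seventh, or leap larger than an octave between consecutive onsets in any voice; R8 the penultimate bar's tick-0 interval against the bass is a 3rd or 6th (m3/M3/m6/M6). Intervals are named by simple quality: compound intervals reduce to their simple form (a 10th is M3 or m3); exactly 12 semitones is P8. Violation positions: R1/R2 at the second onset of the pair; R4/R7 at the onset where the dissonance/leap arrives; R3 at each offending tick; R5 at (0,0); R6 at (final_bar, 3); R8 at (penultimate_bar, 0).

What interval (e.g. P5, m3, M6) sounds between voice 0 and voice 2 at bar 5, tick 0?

P5

voice 0=E3 voice 2=B4 -> P5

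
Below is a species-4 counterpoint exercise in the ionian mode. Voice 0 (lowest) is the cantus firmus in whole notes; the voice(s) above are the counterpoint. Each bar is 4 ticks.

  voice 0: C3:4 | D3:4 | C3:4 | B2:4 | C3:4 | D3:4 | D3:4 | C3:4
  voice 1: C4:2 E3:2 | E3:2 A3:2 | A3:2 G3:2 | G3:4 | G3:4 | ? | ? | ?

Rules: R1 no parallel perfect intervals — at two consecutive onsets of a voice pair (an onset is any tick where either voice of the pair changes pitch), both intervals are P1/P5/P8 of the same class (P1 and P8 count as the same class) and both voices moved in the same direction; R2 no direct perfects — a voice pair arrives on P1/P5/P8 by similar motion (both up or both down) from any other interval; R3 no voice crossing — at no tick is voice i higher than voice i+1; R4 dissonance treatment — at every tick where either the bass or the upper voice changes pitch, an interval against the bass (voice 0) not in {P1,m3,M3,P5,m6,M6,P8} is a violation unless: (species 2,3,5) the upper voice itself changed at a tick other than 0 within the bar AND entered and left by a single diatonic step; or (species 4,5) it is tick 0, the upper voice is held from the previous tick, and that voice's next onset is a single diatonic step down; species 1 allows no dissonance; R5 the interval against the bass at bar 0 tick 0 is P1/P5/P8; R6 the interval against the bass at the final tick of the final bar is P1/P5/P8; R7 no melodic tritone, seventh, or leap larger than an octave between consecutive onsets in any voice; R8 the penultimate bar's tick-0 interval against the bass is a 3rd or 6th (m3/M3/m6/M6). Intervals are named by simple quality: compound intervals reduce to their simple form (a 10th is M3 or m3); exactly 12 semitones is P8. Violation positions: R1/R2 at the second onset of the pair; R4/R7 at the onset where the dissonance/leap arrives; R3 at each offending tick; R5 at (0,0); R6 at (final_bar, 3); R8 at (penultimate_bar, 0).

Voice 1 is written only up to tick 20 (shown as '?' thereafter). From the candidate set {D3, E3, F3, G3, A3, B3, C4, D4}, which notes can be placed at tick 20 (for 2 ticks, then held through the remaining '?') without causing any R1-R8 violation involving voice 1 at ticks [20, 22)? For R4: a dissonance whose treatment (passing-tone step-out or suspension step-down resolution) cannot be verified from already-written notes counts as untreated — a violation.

D3: legal
E3: violates R4
F3: legal
G3: violates R4
A3: violates R1
B3: legal
C4: violates R4
D4: violates R2

{B3, D3, F3}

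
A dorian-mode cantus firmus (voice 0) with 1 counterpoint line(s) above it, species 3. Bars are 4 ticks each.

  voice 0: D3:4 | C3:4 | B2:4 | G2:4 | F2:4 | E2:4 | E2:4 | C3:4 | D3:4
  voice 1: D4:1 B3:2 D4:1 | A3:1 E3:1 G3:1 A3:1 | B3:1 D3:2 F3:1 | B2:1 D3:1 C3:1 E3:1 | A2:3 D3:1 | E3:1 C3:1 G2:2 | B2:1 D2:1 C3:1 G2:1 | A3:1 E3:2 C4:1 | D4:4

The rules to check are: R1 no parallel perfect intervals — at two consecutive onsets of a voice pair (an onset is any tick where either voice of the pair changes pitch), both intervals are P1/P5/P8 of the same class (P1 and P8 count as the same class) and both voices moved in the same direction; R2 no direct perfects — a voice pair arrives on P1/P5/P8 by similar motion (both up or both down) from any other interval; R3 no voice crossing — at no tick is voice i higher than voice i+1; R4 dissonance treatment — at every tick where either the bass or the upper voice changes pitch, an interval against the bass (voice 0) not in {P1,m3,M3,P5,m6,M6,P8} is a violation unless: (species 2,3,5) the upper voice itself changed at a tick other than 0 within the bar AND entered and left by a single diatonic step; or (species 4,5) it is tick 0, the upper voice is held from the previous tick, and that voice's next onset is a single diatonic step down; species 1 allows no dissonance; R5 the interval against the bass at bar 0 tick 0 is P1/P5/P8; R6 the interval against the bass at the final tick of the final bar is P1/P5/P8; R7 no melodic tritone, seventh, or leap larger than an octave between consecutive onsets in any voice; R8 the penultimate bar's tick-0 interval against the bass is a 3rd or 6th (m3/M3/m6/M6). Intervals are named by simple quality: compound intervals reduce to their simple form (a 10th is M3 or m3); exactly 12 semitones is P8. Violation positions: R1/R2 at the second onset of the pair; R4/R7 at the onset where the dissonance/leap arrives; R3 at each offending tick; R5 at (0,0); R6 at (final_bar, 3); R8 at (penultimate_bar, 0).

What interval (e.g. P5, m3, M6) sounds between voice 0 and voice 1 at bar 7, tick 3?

voice 0=C3 voice 1=C4 -> P8

P8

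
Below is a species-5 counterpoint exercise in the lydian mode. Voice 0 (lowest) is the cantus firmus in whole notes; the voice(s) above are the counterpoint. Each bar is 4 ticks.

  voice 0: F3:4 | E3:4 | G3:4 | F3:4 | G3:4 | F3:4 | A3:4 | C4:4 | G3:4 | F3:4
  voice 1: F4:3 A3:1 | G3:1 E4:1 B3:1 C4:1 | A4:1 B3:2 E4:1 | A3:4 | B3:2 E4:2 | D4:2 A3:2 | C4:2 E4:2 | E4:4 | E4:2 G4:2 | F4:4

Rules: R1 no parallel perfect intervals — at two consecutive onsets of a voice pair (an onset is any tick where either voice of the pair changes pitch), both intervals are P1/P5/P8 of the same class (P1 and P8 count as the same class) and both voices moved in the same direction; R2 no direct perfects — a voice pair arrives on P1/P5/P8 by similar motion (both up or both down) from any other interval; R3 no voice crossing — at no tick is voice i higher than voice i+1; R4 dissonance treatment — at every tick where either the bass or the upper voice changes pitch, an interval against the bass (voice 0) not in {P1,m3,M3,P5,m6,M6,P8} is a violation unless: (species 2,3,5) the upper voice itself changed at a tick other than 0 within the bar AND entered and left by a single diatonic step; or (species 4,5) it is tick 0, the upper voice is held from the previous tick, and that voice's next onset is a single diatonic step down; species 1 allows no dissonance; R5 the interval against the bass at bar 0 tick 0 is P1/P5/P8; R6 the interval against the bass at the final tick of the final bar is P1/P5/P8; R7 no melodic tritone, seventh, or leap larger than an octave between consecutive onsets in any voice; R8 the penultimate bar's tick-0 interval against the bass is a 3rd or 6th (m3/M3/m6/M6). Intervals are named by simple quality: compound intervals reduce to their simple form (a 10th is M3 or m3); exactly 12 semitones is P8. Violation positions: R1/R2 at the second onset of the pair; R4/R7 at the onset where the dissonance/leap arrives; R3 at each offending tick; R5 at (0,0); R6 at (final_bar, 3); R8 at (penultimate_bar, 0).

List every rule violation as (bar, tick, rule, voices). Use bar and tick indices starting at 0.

bar 0: v0=F3 v1=F4 downbeat P8
bar 1: v0=E3 v1=G3 downbeat m3
bar 2: v0=G3 v1=A4 downbeat M2
bar 3: v0=F3 v1=A3 downbeat M3
bar 4: v0=G3 v1=B3 downbeat M3
bar 5: v0=F3 v1=D4 downbeat M6
bar 6: v0=A3 v1=C4 downbeat m3
bar 7: v0=C4 v1=E4 downbeat M3
bar 8: v0=G3 v1=E4 downbeat M6
bar 9: v0=F3 v1=F4 downbeat P8
  -> R4 @ bar 2 tick 0 v(0, 1): G3/A4 M2 untreated
  -> R7 @ bar 2 tick 1 v(1,): A4->B3 leap 10st
  -> R1 @ bar 9 tick 0 v(0, 1): G3/G4 P8 -> F3/F4 P8 similar

(2, 0, R4, (0, 1))
(2, 1, R7, (1,))
(9, 0, R1, (0, 1))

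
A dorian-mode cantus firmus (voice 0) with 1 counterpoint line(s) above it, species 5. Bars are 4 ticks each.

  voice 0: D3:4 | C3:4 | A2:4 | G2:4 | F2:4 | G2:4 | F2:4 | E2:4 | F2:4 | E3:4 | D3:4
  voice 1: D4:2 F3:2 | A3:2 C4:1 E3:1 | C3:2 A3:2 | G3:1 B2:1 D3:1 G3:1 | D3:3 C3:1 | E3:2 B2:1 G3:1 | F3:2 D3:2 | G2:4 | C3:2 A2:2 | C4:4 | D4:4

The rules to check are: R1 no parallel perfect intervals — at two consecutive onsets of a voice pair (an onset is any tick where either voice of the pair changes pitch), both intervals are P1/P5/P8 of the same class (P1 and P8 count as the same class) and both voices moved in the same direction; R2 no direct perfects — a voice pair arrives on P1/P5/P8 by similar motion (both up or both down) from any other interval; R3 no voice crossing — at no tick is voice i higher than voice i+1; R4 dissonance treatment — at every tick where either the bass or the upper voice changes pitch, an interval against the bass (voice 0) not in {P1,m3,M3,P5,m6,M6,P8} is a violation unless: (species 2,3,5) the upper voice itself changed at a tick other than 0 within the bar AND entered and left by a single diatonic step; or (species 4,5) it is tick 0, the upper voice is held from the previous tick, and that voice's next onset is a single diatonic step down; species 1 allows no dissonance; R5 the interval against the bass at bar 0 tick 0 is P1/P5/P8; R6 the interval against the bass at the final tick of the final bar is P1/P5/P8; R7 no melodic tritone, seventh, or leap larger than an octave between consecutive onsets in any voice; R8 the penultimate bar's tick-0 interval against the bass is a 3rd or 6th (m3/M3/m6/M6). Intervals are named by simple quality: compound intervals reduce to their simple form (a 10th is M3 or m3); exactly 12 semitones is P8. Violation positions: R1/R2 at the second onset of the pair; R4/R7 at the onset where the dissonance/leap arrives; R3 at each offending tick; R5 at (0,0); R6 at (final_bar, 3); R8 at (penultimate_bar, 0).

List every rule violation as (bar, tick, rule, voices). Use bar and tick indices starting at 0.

(3, 0, R1, (0, 1))
(6, 0, R1, (0, 1))
(8, 0, R2, (0, 1))
(9, 0, R7, (0,))
(9, 0, R7, (1,))

bar 0: v0=D3 v1=D4 downbeat P8
bar 1: v0=C3 v1=A3 downbeat M6
bar 2: v0=A2 v1=C3 downbeat m3
bar 3: v0=G2 v1=G3 downbeat P8
bar 4: v0=F2 v1=D3 downbeat M6
bar 5: v0=G2 v1=E3 downbeat M6
bar 6: v0=F2 v1=F3 downbeat P8
bar 7: v0=E2 v1=G2 downbeat m3
bar 8: v0=F2 v1=C3 downbeat P5
bar 9: v0=E3 v1=C4 downbeat m6
bar 10: v0=D3 v1=D4 downbeat P8
  -> R1 @ bar 3 tick 0 v(0, 1): A2/A3 P8 -> G2/G3 P8 similar
  -> R1 @ bar 6 tick 0 v(0, 1): G2/G3 P8 -> F2/F3 P8 similar
  -> R2 @ bar 8 tick 0 v(0, 1): E2/G2 m3 -> F2/C3 P5 similar
  -> R7 @ bar 9 tick 0 v(0,): F2->E3 leap 11st
  -> R7 @ bar 9 tick 0 v(1,): A2->C4 leap 15st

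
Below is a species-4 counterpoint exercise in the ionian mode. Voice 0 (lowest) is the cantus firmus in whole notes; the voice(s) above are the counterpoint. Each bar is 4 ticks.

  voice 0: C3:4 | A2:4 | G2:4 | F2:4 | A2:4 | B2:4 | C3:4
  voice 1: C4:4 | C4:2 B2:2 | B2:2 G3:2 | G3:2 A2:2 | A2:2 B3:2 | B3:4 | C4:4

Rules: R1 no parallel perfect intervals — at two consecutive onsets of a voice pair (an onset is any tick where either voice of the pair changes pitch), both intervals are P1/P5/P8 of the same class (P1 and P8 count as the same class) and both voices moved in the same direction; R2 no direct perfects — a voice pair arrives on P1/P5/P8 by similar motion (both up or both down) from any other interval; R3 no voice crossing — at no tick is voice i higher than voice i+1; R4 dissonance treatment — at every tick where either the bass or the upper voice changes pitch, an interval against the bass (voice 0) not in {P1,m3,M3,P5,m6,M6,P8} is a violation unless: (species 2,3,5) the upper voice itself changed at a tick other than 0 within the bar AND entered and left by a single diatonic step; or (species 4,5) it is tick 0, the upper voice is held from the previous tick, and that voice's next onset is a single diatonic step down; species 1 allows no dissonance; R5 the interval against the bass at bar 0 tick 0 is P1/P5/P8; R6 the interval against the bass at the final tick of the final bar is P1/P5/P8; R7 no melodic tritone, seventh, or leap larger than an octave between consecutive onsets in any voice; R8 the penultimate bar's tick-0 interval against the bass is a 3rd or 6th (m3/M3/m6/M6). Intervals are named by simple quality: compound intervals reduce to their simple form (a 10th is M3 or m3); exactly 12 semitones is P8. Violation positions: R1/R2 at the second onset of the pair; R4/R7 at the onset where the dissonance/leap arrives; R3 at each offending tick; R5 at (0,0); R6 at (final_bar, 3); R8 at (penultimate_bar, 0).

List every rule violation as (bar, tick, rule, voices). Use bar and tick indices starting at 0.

(1, 2, R4, (0, 1))
(1, 2, R7, (1,))
(3, 0, R4, (0, 1))
(3, 2, R7, (1,))
(4, 2, R4, (0, 1))
(4, 2, R7, (1,))
(5, 0, R8, (0, 1))
(6, 0, R1, (0, 1))

bar 0: v0=C3 v1=C4 downbeat P8
bar 1: v0=A2 v1=C4 downbeat m3
bar 2: v0=G2 v1=B2 downbeat M3
bar 3: v0=F2 v1=G3 downbeat M2
bar 4: v0=A2 v1=A2 downbeat P1
bar 5: v0=B2 v1=B3 downbeat P8
bar 6: v0=C3 v1=C4 downbeat P8
  -> R4 @ bar 1 tick 2 v(0, 1): A2/B2 M2 untreated
  -> R7 @ bar 1 tick 2 v(1,): C4->B2 leap 13st
  -> R4 @ bar 3 tick 0 v(0, 1): F2/G3 M2 untreated
  -> R7 @ bar 3 tick 2 v(1,): G3->A2 leap 10st
  -> R4 @ bar 4 tick 2 v(0, 1): A2/B3 M2 untreated
  -> R7 @ bar 4 tick 2 v(1,): A2->B3 leap 14st
  -> R8 @ bar 5 tick 0 v(0, 1): penult P8 not 3rd/6th
  -> R1 @ bar 6 tick 0 v(0, 1): B2/B3 P8 -> C3/C4 P8 similar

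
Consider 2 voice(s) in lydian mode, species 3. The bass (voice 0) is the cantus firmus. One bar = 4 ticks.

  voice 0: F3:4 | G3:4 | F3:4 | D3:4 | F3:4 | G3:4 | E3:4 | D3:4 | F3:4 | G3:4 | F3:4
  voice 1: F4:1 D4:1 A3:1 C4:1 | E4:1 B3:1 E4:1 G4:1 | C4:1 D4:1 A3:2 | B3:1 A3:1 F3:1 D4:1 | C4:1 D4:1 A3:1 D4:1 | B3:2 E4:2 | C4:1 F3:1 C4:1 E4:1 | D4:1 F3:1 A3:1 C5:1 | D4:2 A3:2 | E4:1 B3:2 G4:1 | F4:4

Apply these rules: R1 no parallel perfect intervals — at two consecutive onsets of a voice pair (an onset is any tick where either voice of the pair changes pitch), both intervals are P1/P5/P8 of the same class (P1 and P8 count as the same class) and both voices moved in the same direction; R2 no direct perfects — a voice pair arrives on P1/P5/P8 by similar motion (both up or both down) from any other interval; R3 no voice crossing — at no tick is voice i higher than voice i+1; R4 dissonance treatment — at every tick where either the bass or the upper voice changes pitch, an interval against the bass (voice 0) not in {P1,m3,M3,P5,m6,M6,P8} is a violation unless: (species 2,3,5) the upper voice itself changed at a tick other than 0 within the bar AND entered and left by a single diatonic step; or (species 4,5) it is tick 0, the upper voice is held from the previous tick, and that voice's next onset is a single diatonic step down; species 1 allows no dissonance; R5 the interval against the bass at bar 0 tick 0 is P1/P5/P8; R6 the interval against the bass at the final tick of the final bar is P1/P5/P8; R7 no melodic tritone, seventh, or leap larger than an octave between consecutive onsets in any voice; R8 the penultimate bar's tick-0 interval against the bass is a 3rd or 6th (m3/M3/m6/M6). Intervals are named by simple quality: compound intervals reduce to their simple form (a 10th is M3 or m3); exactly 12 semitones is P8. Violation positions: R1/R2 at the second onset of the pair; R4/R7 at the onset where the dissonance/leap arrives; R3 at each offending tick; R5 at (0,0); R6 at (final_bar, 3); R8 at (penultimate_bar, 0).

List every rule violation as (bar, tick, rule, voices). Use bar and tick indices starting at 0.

bar 0: v0=F3 v1=F4 downbeat P8
bar 1: v0=G3 v1=E4 downbeat M6
bar 2: v0=F3 v1=C4 downbeat P5
bar 3: v0=D3 v1=B3 downbeat M6
bar 4: v0=F3 v1=C4 downbeat P5
bar 5: v0=G3 v1=B3 downbeat M3
bar 6: v0=E3 v1=C4 downbeat m6
bar 7: v0=D3 v1=D4 downbeat P8
bar 8: v0=F3 v1=D4 downbeat M6
bar 9: v0=G3 v1=E4 downbeat M6
bar 10: v0=F3 v1=F4 downbeat P8
  -> R2 @ bar 2 tick 0 v(0, 1): G3/G4 P8 -> F3/C4 P5 similar
  -> R4 @ bar 6 tick 1 v(0, 1): E3/F3 m2 untreated
  -> R1 @ bar 7 tick 0 v(0, 1): E3/E4 P8 -> D3/D4 P8 similar
  -> R4 @ bar 7 tick 3 v(0, 1): D3/C5 m7 untreated
  -> R7 @ bar 7 tick 3 v(1,): A3->C5 leap 15st
  -> R7 @ bar 8 tick 0 v(1,): C5->D4 leap 10st
  -> R1 @ bar 10 tick 0 v(0, 1): G3/G4 P8 -> F3/F4 P8 similar

(2, 0, R2, (0, 1))
(6, 1, R4, (0, 1))
(7, 0, R1, (0, 1))
(7, 3, R4, (0, 1))
(7, 3, R7, (1,))
(8, 0, R7, (1,))
(10, 0, R1, (0, 1))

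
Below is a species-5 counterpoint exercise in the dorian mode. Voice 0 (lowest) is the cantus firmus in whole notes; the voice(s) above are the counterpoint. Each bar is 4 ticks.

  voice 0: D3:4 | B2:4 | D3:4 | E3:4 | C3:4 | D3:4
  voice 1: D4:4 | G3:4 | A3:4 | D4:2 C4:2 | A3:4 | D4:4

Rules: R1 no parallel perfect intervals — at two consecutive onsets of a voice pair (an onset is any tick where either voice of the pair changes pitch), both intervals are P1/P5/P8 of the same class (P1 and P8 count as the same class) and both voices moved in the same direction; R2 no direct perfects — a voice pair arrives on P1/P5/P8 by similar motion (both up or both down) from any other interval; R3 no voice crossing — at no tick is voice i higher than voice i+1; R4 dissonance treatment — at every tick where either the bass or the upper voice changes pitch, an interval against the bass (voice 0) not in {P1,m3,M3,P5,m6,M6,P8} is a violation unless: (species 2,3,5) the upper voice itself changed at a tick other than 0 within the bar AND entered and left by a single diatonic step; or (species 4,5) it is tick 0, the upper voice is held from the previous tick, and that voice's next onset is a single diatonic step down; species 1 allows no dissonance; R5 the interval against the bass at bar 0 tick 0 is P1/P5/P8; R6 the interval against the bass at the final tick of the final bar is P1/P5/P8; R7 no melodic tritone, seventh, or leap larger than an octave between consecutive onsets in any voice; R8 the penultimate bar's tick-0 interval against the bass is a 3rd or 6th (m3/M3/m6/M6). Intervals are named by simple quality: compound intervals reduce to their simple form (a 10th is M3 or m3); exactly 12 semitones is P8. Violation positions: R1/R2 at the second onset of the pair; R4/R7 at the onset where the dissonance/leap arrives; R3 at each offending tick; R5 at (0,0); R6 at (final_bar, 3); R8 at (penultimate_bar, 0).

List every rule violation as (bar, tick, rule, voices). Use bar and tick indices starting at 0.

bar 0: v0=D3 v1=D4 downbeat P8
bar 1: v0=B2 v1=G3 downbeat m6
bar 2: v0=D3 v1=A3 downbeat P5
bar 3: v0=E3 v1=D4 downbeat m7
bar 4: v0=C3 v1=A3 downbeat M6
bar 5: v0=D3 v1=D4 downbeat P8
  -> R2 @ bar 2 tick 0 v(0, 1): B2/G3 m6 -> D3/A3 P5 similar
  -> R4 @ bar 3 tick 0 v(0, 1): E3/D4 m7 untreated
  -> R2 @ bar 5 tick 0 v(0, 1): C3/A3 M6 -> D3/D4 P8 similar

(2, 0, R2, (0, 1))
(3, 0, R4, (0, 1))
(5, 0, R2, (0, 1))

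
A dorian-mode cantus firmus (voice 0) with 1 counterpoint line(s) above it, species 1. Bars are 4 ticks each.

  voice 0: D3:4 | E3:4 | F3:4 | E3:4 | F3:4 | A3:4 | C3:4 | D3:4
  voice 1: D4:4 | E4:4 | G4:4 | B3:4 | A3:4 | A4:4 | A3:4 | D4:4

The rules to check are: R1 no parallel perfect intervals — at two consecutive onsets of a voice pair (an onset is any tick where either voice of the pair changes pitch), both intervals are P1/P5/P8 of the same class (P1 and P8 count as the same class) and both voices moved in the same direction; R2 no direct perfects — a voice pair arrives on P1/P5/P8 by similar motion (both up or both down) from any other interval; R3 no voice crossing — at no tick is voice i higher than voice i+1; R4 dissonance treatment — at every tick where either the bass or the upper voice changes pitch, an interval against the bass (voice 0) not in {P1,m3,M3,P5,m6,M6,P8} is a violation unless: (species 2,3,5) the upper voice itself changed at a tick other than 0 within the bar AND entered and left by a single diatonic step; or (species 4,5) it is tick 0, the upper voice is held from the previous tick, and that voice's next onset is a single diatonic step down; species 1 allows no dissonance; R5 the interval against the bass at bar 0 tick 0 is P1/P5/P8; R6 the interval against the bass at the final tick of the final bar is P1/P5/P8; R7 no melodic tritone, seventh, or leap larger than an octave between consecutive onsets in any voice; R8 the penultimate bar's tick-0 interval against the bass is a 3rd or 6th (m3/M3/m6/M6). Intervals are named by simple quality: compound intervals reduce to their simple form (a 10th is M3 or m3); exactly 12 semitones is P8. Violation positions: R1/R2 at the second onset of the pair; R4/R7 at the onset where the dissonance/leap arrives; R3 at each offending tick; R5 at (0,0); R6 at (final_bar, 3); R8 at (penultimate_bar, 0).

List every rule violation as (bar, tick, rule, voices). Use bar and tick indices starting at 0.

bar 0: v0=D3 v1=D4 downbeat P8
bar 1: v0=E3 v1=E4 downbeat P8
bar 2: v0=F3 v1=G4 downbeat M2
bar 3: v0=E3 v1=B3 downbeat P5
bar 4: v0=F3 v1=A3 downbeat M3
bar 5: v0=A3 v1=A4 downbeat P8
bar 6: v0=C3 v1=A3 downbeat M6
bar 7: v0=D3 v1=D4 downbeat P8
  -> R1 @ bar 1 tick 0 v(0, 1): D3/D4 P8 -> E3/E4 P8 similar
  -> R4 @ bar 2 tick 0 v(0, 1): F3/G4 M2 untreated
  -> R2 @ bar 3 tick 0 v(0, 1): F3/G4 M2 -> E3/B3 P5 similar
  -> R2 @ bar 5 tick 0 v(0, 1): F3/A3 M3 -> A3/A4 P8 similar
  -> R2 @ bar 7 tick 0 v(0, 1): C3/A3 M6 -> D3/D4 P8 similar

(1, 0, R1, (0, 1))
(2, 0, R4, (0, 1))
(3, 0, R2, (0, 1))
(5, 0, R2, (0, 1))
(7, 0, R2, (0, 1))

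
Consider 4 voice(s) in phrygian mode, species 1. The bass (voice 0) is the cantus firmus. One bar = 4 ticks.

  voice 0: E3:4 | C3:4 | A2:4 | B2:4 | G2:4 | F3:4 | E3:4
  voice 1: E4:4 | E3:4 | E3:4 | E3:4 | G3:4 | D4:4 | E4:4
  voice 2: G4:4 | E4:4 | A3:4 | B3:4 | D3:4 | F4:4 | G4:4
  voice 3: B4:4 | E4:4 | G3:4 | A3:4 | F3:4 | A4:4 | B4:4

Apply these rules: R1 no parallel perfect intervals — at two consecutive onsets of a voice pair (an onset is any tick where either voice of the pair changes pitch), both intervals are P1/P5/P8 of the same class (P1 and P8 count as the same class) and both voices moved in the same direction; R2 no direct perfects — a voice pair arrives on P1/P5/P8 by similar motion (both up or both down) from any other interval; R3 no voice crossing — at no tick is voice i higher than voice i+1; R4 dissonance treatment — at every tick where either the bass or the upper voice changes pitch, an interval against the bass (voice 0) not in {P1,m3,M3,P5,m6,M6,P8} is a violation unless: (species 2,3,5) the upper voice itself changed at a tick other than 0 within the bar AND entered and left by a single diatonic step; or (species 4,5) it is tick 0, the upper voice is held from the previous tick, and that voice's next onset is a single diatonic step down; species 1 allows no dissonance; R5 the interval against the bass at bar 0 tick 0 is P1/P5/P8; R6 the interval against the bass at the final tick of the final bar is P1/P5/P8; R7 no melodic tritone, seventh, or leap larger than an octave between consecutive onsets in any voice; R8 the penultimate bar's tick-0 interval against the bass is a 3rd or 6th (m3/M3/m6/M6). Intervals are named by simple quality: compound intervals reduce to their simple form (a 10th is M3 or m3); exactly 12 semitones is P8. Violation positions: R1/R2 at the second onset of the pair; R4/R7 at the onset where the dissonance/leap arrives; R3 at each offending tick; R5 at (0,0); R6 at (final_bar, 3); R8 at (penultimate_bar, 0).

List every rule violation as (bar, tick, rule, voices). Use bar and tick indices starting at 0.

(0, 0, R5, (0, 2))
(1, 0, R2, (1, 2))
(1, 0, R2, (1, 3))
(1, 0, R2, (2, 3))
(2, 0, R2, (0, 2))
(2, 0, R3, (2, 3))
(2, 0, R4, (0, 3))
(2, 1, R3, (2, 3))
(2, 2, R3, (2, 3))
(2, 3, R3, (2, 3))
(3, 0, R1, (0, 2))
(3, 0, R3, (2, 3))
(3, 0, R4, (0, 1))
(3, 0, R4, (0, 3))
(3, 1, R3, (2, 3))
(3, 2, R3, (2, 3))
(3, 3, R3, (2, 3))
(4, 0, R2, (0, 2))
(4, 0, R3, (1, 2))
(4, 0, R4, (0, 3))
(4, 1, R3, (1, 2))
(4, 2, R3, (1, 2))
(4, 3, R3, (1, 2))
(5, 0, R2, (0, 2))
(5, 0, R2, (1, 3))
(5, 0, R7, (0,))
(5, 0, R7, (2,))
(5, 0, R7, (3,))
(5, 0, R8, (0, 2))
(6, 0, R1, (1, 3))
(6, 3, R6, (0, 2))

bar 0: v0=E3 v1=E4 v2=G4 v3=B4 downbeat P5
bar 1: v0=C3 v1=E3 v2=E4 v3=E4 downbeat M3
bar 2: v0=A2 v1=E3 v2=A3 v3=G3 downbeat m7
bar 3: v0=B2 v1=E3 v2=B3 v3=A3 downbeat m7
bar 4: v0=G2 v1=G3 v2=D3 v3=F3 downbeat m7
bar 5: v0=F3 v1=D4 v2=F4 v3=A4 downbeat M3
bar 6: v0=E3 v1=E4 v2=G4 v3=B4 downbeat P5
  -> R5 @ bar 0 tick 0 v(0, 2): opens on m3
  -> R2 @ bar 1 tick 0 v(1, 2): E4/G4 m3 -> E3/E4 P8 similar
  -> R2 @ bar 1 tick 0 v(1, 3): E4/B4 P5 -> E3/E4 P8 similar
  -> R2 @ bar 1 tick 0 v(2, 3): G4/B4 M3 -> E4/E4 P1 similar
  -> R2 @ bar 2 tick 0 v(0, 2): C3/E4 M3 -> A2/A3 P8 similar
  -> R3 @ bar 2 tick 0 v(2, 3): A3 above G3
  -> R4 @ bar 2 tick 0 v(0, 3): A2/G3 m7 untreated
  -> R3 @ bar 2 tick 1 v(2, 3): A3 above G3
  -> R3 @ bar 2 tick 2 v(2, 3): A3 above G3
  -> R3 @ bar 2 tick 3 v(2, 3): A3 above G3
  -> R1 @ bar 3 tick 0 v(0, 2): A2/A3 P8 -> B2/B3 P8 similar
  -> R3 @ bar 3 tick 0 v(2, 3): B3 above A3
  -> R4 @ bar 3 tick 0 v(0, 1): B2/E3 P4 untreated
  -> R4 @ bar 3 tick 0 v(0, 3): B2/A3 m7 untreated
  -> R3 @ bar 3 tick 1 v(2, 3): B3 above A3
  -> R3 @ bar 3 tick 2 v(2, 3): B3 above A3
  -> R3 @ bar 3 tick 3 v(2, 3): B3 above A3
  -> R2 @ bar 4 tick 0 v(0, 2): B2/B3 P8 -> G2/D3 P5 similar
  -> R3 @ bar 4 tick 0 v(1, 2): G3 above D3
  -> R4 @ bar 4 tick 0 v(0, 3): G2/F3 m7 untreated
  -> R3 @ bar 4 tick 1 v(1, 2): G3 above D3
  -> R3 @ bar 4 tick 2 v(1, 2): G3 above D3
  -> R3 @ bar 4 tick 3 v(1, 2): G3 above D3
  -> R2 @ bar 5 tick 0 v(0, 2): G2/D3 P5 -> F3/F4 P8 similar
  -> R2 @ bar 5 tick 0 v(1, 3): G3/F3 M2 -> D4/A4 P5 similar
  -> R7 @ bar 5 tick 0 v(0,): G2->F3 leap 10st
  -> R7 @ bar 5 tick 0 v(2,): D3->F4 leap 15st
  -> R7 @ bar 5 tick 0 v(3,): F3->A4 leap 16st
  -> R8 @ bar 5 tick 0 v(0, 2): penult P8 not 3rd/6th
  -> R1 @ bar 6 tick 0 v(1, 3): D4/A4 P5 -> E4/B4 P5 similar
  -> R6 @ bar 6 tick 3 v(0, 2): closes on m3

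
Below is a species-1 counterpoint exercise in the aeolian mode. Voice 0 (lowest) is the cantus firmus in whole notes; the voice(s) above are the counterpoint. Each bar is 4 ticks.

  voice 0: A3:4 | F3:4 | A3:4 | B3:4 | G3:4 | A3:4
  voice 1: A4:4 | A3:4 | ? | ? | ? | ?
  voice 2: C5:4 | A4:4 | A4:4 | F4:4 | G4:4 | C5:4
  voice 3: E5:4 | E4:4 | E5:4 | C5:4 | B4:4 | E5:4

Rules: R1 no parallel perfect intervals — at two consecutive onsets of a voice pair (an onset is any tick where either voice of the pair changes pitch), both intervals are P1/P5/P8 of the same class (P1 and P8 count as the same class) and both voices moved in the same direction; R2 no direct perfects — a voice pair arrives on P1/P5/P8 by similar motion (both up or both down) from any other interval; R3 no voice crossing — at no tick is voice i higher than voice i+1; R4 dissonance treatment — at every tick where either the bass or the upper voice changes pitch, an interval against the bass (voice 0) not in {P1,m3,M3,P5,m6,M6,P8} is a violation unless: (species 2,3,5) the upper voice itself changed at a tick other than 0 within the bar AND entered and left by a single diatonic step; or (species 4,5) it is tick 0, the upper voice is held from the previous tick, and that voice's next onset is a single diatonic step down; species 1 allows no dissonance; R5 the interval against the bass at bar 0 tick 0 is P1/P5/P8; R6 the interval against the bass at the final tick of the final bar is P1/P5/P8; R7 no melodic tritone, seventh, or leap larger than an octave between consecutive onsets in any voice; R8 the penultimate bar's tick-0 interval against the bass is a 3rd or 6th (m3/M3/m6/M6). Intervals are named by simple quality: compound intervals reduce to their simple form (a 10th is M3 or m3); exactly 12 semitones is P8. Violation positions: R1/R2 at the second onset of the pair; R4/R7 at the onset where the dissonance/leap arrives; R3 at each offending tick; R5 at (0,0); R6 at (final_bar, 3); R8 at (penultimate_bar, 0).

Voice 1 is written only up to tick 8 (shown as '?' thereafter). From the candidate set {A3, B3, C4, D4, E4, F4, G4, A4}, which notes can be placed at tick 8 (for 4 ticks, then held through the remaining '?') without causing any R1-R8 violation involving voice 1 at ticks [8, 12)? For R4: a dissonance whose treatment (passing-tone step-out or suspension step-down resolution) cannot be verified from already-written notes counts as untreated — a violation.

{A3, C4, F4}

A3: legal
B3: violates R4
C4: legal
D4: violates R4
E4: violates R2
F4: legal
G4: violates R4,R7
A4: violates R1,R2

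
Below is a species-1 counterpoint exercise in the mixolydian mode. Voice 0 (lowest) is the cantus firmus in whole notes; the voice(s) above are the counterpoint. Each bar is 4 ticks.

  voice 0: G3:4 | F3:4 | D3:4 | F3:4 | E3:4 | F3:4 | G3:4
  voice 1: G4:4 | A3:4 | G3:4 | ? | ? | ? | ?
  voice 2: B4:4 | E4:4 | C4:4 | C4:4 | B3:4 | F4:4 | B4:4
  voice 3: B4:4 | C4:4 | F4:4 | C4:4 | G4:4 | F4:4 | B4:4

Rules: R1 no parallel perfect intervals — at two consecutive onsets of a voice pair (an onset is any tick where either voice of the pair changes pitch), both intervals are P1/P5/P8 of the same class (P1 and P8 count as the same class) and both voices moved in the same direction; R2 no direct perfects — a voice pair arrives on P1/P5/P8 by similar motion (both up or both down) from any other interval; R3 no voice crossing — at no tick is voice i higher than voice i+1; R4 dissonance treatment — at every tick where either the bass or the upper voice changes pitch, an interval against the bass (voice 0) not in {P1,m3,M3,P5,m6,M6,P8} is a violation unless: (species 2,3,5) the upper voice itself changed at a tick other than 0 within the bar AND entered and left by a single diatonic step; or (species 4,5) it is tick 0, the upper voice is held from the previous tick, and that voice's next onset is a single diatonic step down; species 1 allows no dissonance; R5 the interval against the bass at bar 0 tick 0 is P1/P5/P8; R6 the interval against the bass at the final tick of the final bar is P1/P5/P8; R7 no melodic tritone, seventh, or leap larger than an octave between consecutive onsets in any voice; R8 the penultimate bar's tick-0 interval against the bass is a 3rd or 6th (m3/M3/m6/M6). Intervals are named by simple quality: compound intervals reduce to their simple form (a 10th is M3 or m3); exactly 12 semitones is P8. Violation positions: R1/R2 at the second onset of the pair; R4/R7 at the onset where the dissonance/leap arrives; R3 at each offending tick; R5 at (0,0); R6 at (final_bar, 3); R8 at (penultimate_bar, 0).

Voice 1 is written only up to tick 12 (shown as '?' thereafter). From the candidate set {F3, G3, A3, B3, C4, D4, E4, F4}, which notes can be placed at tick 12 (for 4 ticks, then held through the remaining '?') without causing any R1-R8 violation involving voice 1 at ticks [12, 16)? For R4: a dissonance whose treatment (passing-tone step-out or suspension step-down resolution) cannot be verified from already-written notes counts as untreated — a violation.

{A3}

F3: violates R2
G3: violates R4
A3: legal
B3: violates R4
C4: violates R2
D4: violates R3
E4: violates R3,R4
F4: violates R2,R3,R7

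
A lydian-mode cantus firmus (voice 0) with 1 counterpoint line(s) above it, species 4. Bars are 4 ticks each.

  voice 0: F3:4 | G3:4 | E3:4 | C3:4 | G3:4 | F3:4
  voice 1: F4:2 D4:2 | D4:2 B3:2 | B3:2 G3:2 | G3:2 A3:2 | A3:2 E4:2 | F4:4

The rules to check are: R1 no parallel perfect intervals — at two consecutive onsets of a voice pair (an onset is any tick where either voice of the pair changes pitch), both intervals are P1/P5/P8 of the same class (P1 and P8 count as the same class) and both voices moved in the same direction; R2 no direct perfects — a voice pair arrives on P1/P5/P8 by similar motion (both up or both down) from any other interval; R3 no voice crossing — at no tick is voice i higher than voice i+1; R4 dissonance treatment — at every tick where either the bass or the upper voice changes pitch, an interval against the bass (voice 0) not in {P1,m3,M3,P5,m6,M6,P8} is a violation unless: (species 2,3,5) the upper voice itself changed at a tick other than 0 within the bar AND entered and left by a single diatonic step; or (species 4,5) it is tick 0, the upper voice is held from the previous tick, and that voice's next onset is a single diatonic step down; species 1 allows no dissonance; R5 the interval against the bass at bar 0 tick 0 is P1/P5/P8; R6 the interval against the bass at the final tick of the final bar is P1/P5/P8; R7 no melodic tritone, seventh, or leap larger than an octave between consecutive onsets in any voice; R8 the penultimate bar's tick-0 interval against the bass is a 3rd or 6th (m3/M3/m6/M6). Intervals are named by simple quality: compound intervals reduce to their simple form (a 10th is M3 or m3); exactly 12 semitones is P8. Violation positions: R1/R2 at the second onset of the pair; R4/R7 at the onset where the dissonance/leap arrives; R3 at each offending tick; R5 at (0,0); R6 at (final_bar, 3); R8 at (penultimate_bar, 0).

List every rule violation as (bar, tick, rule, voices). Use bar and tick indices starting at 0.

bar 0: v0=F3 v1=F4 downbeat P8
bar 1: v0=G3 v1=D4 downbeat P5
bar 2: v0=E3 v1=B3 downbeat P5
bar 3: v0=C3 v1=G3 downbeat P5
bar 4: v0=G3 v1=A3 downbeat M2
bar 5: v0=F3 v1=F4 downbeat P8
  -> R4 @ bar 4 tick 0 v(0, 1): G3/A3 M2 untreated
  -> R8 @ bar 4 tick 0 v(0, 1): penult M2 not 3rd/6th

(4, 0, R4, (0, 1))
(4, 0, R8, (0, 1))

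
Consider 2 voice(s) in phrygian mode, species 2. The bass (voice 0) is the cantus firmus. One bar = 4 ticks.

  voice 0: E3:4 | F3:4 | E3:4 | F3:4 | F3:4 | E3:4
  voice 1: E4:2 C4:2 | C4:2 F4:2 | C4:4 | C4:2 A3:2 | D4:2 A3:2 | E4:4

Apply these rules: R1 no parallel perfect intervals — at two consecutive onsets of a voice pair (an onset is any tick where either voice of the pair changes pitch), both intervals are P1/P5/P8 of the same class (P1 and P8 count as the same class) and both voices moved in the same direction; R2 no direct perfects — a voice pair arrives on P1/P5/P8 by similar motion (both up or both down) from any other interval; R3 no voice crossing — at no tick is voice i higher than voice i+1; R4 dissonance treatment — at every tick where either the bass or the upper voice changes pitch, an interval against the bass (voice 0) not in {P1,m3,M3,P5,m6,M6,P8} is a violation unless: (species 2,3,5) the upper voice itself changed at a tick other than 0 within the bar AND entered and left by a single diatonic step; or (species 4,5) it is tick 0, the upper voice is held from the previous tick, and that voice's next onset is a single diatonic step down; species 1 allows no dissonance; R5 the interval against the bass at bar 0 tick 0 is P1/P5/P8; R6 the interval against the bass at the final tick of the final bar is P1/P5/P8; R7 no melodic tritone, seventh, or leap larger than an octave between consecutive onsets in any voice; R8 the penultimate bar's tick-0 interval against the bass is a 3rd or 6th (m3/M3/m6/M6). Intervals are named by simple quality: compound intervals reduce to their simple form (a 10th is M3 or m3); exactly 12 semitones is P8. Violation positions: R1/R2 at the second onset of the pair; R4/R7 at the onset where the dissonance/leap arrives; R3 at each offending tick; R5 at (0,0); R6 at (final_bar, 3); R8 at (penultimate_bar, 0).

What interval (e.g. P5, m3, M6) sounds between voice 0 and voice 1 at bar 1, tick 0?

voice 0=F3 voice 1=C4 -> P5

P5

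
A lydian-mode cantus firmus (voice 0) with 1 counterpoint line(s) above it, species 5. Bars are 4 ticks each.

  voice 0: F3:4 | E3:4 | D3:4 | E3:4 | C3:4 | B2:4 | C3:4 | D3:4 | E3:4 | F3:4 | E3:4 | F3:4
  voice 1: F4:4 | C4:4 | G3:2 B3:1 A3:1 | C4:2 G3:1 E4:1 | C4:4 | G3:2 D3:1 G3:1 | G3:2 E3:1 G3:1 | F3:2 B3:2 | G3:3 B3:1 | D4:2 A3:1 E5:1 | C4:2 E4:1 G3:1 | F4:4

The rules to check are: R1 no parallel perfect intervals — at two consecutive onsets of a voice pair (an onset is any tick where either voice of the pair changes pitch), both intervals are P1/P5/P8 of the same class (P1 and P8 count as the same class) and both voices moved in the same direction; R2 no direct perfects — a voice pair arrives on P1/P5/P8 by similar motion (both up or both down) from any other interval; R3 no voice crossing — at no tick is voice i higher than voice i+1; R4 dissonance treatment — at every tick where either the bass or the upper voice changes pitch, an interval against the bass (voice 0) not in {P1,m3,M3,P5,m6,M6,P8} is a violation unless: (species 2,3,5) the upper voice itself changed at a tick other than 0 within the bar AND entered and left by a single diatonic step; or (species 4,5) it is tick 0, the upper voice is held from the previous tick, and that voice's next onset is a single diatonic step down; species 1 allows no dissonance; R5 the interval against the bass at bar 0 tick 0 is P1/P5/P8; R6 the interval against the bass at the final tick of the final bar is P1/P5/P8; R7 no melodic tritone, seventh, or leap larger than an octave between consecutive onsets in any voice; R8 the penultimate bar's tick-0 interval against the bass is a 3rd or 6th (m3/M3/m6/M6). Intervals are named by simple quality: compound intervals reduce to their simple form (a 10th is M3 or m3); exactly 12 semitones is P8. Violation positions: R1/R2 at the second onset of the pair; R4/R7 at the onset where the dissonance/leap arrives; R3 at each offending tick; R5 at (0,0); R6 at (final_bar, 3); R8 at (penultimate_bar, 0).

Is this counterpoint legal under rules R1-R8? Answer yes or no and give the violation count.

No (8 violations)

bar 0: v0=F3 v1=F4 (P8)
bar 1: v0=E3 v1=C4 (m6)
bar 2: v0=D3 v1=G3 (P4)
bar 3: v0=E3 v1=C4 (m6)
bar 4: v0=C3 v1=C4 (P8)
bar 5: v0=B2 v1=G3 (m6)
bar 6: v0=C3 v1=G3 (P5)
bar 7: v0=D3 v1=F3 (m3)
bar 8: v0=E3 v1=G3 (m3)
bar 9: v0=F3 v1=D4 (M6)
bar 10: v0=E3 v1=C4 (m6)
bar 11: v0=F3 v1=F4 (P8)
  R4 @ bar2.0: D3/G3 P4 untreated
  R1 @ bar4.0: E3/E4 P8 -> C3/C4 P8 similar
  R7 @ bar7.2: F3->B3 leap 6st
  R4 @ bar9.3: F3/E5 M7 untreated
  R7 @ bar9.3: A3->E5 leap 19st
  R7 @ bar10.0: E5->C4 leap 16st
  R2 @ bar11.0: E3/G3 m3 -> F3/F4 P8 similar
  R7 @ bar11.0: G3->F4 leap 10st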